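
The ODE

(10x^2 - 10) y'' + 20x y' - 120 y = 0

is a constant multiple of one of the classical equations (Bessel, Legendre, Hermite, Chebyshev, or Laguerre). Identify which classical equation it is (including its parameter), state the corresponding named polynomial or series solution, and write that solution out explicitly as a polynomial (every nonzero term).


All three coefficients share the factor -10; dividing through by -10 gives  (1 - x^2) y'' - 2x y' + 12 y = 0.
This matches the Legendre equation (1 - x^2) y'' - 2x y' + n(n+1) y = 0 (note the -2x y' term) with n(n+1) = 12, so n = 3; the polynomial solution is P_3(x).
With y = sum_k a_k x^k, matching x^k gives (k+2)(k+1) a_{k+2} = [k(k+1) - n(n+1)] a_k = (k - 3)(k + 4) a_k. The right side vanishes at k = 3, so the series with the parity of 3 terminates at degree 3.
Standard normalization (P_n(1) = 1): leading coefficient (2n)!/(2^n (n!)^2) = 720/(8*36) = 5/2, so a_3 = 5/2. Work downward with a_k = (k+1)(k+2) a_{k+2} / ((k - 3)(k + 4)):
  a_1 = (2)(3)(5/2) / ((1 - 3)(1 + 4)) = 15/(-10) = -3/2
Hence P_3(x) = 5 x^3/2 - 3 x/2.

P_3(x); series = 5 x^3/2 - 3 x/2


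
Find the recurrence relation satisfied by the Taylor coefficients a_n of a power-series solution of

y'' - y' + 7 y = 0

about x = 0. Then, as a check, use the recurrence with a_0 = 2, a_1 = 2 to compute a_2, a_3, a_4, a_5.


Substitute y = sum_n a_n x^n.
y''(x) has coefficient (n+2)(n+1) a_{n+2} at x^n;
-y'(x) has coefficient -(n+1) a_{n+1} at x^n;
7 y(x) has coefficient 7 a_n at x^n.
Matching x^n: (n+2)(n+1) a_{n+2} - (n+1) a_{n+1} + 7 a_n = 0.
Thus a_{n+2} = [(n+1) a_{n+1} - 7 a_n] / ((n+1)(n+2)).

Check with a_0 = 2, a_1 = 2 (apply the recurrence for n = 0, 1, 2, 3): a_0 = 2, a_1 = 2, a_2 = -6, a_3 = -13/3, a_4 = 29/12, a_5 = 2.

a_(n+2) = [(n+1) a_(n+1) - 7 a_n] / ((n+1)(n+2)); check: a_0 = 2, a_1 = 2, a_2 = -6, a_3 = -13/3, a_4 = 29/12, a_5 = 2


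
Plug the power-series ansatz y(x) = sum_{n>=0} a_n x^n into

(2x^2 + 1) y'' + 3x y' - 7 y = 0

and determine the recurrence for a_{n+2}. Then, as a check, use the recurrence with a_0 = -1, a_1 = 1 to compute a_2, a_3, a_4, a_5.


Substitute y = sum_n a_n x^n.
(1 + 2 x^2) y'' contributes (n+2)(n+1) a_{n+2} + 2 n(n-1) a_n at x^n.
3 x y'(x) contributes 3 n a_n at x^n.
-7 y(x) contributes -7 a_n at x^n.
Matching x^n: (n+2)(n+1) a_{n+2} + (2 n(n-1) + 3 n - 7) a_n = 0.
Thus a_{n+2} = (-2 n(n-1) - 3 n + 7) / ((n+1)(n+2)) * a_n.

Check with a_0 = -1, a_1 = 1 (apply the recurrence for n = 0, 1, 2, 3): a_0 = -1, a_1 = 1, a_2 = -7/2, a_3 = 2/3, a_4 = 7/8, a_5 = -7/15.

a_(n+2) = (-2 n(n-1) - 3 n + 7) / ((n+1)(n+2)) * a_n; check: a_0 = -1, a_1 = 1, a_2 = -7/2, a_3 = 2/3, a_4 = 7/8, a_5 = -7/15


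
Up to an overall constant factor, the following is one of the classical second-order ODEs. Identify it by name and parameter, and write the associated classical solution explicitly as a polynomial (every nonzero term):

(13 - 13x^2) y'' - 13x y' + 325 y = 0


All three coefficients share the factor 13; dividing through by 13 gives  (1 - x^2) y'' - x y' + 25 y = 0.
This matches the Chebyshev equation (1 - x^2) y'' - x y' + n^2 y = 0 (note the -x y' term, not -2x y') with n^2 = 25, so n = 5; the polynomial solution is T_5(x).
With y = sum_k a_k x^k, matching x^k gives (k+2)(k+1) a_{k+2} = (k^2 - n^2) a_k = (k - 5)(k + 5) a_k. The right side vanishes at k = 5, so the series with the parity of 5 terminates at degree 5.
Standard normalization: leading coefficient of T_n is 2^(n-1), so a_5 = 2^4 = 16. Work downward with a_k = (k+1)(k+2) a_{k+2} / ((k - 5)(k + 5)):
  a_3 = (4)(5)(16) / ((3 - 5)(3 + 5)) = 320/(-16) = -20
  a_1 = (2)(3)(-20) / ((1 - 5)(1 + 5)) = -120/(-24) = 5
Hence T_5(x) = 16 x^5 - 20 x^3 + 5 x.

T_5(x); series = 16 x^5 - 20 x^3 + 5 x


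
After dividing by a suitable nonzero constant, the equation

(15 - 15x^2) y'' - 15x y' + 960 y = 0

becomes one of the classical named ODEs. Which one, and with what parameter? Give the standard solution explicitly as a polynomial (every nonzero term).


All three coefficients share the factor 15; dividing through by 15 gives  (1 - x^2) y'' - x y' + 64 y = 0.
This matches the Chebyshev equation (1 - x^2) y'' - x y' + n^2 y = 0 (note the -x y' term, not -2x y') with n^2 = 64, so n = 8; the polynomial solution is T_8(x).
With y = sum_k a_k x^k, matching x^k gives (k+2)(k+1) a_{k+2} = (k^2 - n^2) a_k = (k - 8)(k + 8) a_k. The right side vanishes at k = 8, so the series with the parity of 8 terminates at degree 8.
Standard normalization: leading coefficient of T_n is 2^(n-1), so a_8 = 2^7 = 128. Work downward with a_k = (k+1)(k+2) a_{k+2} / ((k - 8)(k + 8)):
  a_6 = (7)(8)(128) / ((6 - 8)(6 + 8)) = 7168/(-28) = -256
  a_4 = (5)(6)(-256) / ((4 - 8)(4 + 8)) = -7680/(-48) = 160
  a_2 = (3)(4)(160) / ((2 - 8)(2 + 8)) = 1920/(-60) = -32
  a_0 = (1)(2)(-32) / ((0 - 8)(0 + 8)) = -64/(-64) = 1
Hence T_8(x) = 128 x^8 - 256 x^6 + 160 x^4 - 32 x^2 + 1.

T_8(x); series = 128 x^8 - 256 x^6 + 160 x^4 - 32 x^2 + 1


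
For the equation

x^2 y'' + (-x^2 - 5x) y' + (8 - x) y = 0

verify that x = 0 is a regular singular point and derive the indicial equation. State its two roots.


Divide by x^2 to reach normal form y'' + P_1(x) y' + P_2(x) y = 0 with P_1(x) = -1 - 5/x and P_2(x) = -1/x + 8/x^2.
x = 0 is a singular point because the y'-coefficient -1 - 5/x has a pole at x = 0 and the y-coefficient -1/x + 8/x^2 has a pole at x = 0.
It is a regular singular point because x P_1(x) = p(x) = -x - 5 and x^2 P_2(x) = q(x) = 8 - x are polynomials, hence analytic at x = 0.
p(0) = -5,  q(0) = 8.
Indicial equation: r(r-1) + p(0) r + q(0) = 0, i.e. r^2 + (p(0) - 1) r + q(0) = 0, i.e. r^2 - 6 r + 8 = 0.
Discriminant: (-6)^2 - 4(8) = 4, so r = (6 ± 2)/2.
Solving: r_1 = 4, r_2 = 2.

indicial: r^2 - 6 r + 8 = 0; roots r_1 = 4, r_2 = 2


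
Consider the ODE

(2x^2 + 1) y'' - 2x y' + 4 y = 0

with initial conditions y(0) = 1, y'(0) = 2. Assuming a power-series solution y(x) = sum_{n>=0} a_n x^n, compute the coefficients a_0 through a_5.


Ansatz: y(x) = sum_{n>=0} a_n x^n, so y'(x) = sum_{n>=1} n a_n x^(n-1) and y''(x) = sum_{n>=2} n(n-1) a_n x^(n-2).
Substitute into P(x) y'' + Q(x) y' + R(x) y = 0 with P(x) = 2x^2 + 1, Q(x) = -2x, R(x) = 4, and match powers of x.
Initial conditions: a_0 = 1, a_1 = 2.
Setting the coefficient of each power of x to zero and solving order by order (substituting the coefficients already found):
  x^0: 2 a_2 + 4 a_0 = 0  ->  2 a_2 = -4 a_0 = -4  ->  a_2 = -2
  x^1: 6 a_3 + 2 a_1 = 0  ->  6 a_3 = -2 a_1 = -4  ->  a_3 = -2/3
  x^2: 12 a_4 + 4 a_2 = 0  ->  12 a_4 = -4 a_2 = 8  ->  a_4 = 2/3
  x^3: 20 a_5 + 10 a_3 = 0  ->  20 a_5 = -10 a_3 = 20/3  ->  a_5 = 1/3
Truncated series: y(x) = 1 + 2 x - 2 x^2 - (2/3) x^3 + (2/3) x^4 + (1/3) x^5 + O(x^6).

a_0 = 1; a_1 = 2; a_2 = -2; a_3 = -2/3; a_4 = 2/3; a_5 = 1/3


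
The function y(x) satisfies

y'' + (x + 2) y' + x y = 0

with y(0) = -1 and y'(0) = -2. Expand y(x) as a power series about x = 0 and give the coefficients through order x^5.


Ansatz: y(x) = sum_{n>=0} a_n x^n, so y'(x) = sum_{n>=1} n a_n x^(n-1) and y''(x) = sum_{n>=2} n(n-1) a_n x^(n-2).
Substitute into P(x) y'' + Q(x) y' + R(x) y = 0 with P(x) = 1, Q(x) = x + 2, R(x) = x, and match powers of x.
Initial conditions: a_0 = -1, a_1 = -2.
Setting the coefficient of each power of x to zero and solving order by order (substituting the coefficients already found):
  x^0: 2 a_2 + 2 a_1 = 0  ->  2 a_2 = -2 a_1 = 4  ->  a_2 = 2
  x^1: 6 a_3 + 4 a_2 + a_1 + a_0 = 0  ->  6 a_3 = -4 a_2 - a_1 - a_0 = -5  ->  a_3 = -5/6
  x^2: 12 a_4 + 6 a_3 + 2 a_2 + a_1 = 0  ->  12 a_4 = -6 a_3 - 2 a_2 - a_1 = 3  ->  a_4 = 1/4
  x^3: 20 a_5 + 8 a_4 + 3 a_3 + a_2 = 0  ->  20 a_5 = -8 a_4 - 3 a_3 - a_2 = -3/2  ->  a_5 = -3/40
Truncated series: y(x) = -1 - 2 x + 2 x^2 - (5/6) x^3 + (1/4) x^4 - (3/40) x^5 + O(x^6).

a_0 = -1; a_1 = -2; a_2 = 2; a_3 = -5/6; a_4 = 1/4; a_5 = -3/40


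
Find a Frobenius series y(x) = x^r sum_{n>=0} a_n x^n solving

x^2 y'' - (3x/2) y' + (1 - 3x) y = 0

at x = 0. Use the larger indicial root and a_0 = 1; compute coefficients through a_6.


Write in Frobenius form y'' + (p(x)/x) y' + (q(x)/x^2) y = 0:
  p(x) = -3/2,  q(x) = 1 - 3x.
Indicial equation: r(r-1) + (-3/2) r + (1) = 0 -> roots r_1 = 2, r_2 = 1/2.
Take r = r_1 = 2. Let y(x) = x^r sum_{n>=0} a_n x^n with a_0 = 1.
Substitute y = x^r sum a_n x^n and match x^{r+n}. The recurrence is
  D(n) a_n - 3 a_{n-1} = 0,  where D(n) = (r+n)(r+n-1) + (-3/2)(r+n) + (1).
  a_n = 3 / D(n) * a_{n-1}.
Since the indicial polynomial factors as (r - r_1)(r - r_2), D(n) = (r_1 + n - r_1)(r_1 + n - r_2) = n(n + 3/2).
Evaluating step by step (a_0 = 1):
  n = 1: D(1) = 1(1 + 3/2) = 5/2; numerator = 3(1) = 3; a_1 = (3)/(5/2) = 6/5
  n = 2: D(2) = 2(2 + 3/2) = 7; numerator = 3(6/5) = 18/5; a_2 = (18/5)/(7) = 18/35
  n = 3: D(3) = 3(3 + 3/2) = 27/2; numerator = 3(18/35) = 54/35; a_3 = (54/35)/(27/2) = 4/35
  n = 4: D(4) = 4(4 + 3/2) = 22; numerator = 3(4/35) = 12/35; a_4 = (12/35)/(22) = 6/385
  n = 5: D(5) = 5(5 + 3/2) = 65/2; numerator = 3(6/385) = 18/385; a_5 = (18/385)/(65/2) = 36/25025
  n = 6: D(6) = 6(6 + 3/2) = 45; numerator = 3(36/25025) = 108/25025; a_6 = (108/25025)/(45) = 12/125125

r = 2; a_0 = 1; a_1 = 6/5; a_2 = 18/35; a_3 = 4/35; a_4 = 6/385; a_5 = 36/25025; a_6 = 12/125125


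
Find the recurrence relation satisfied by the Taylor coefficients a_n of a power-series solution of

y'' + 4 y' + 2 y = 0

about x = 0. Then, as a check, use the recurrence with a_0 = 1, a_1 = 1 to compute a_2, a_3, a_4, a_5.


Substitute y = sum_n a_n x^n.
y''(x) has coefficient (n+2)(n+1) a_{n+2} at x^n;
4 y'(x) has coefficient 4 (n+1) a_{n+1} at x^n;
2 y(x) has coefficient 2 a_n at x^n.
Matching x^n: (n+2)(n+1) a_{n+2} + 4 (n+1) a_{n+1} + 2 a_n = 0.
Thus a_{n+2} = [-4 (n+1) a_{n+1} - 2 a_n] / ((n+1)(n+2)).

Check with a_0 = 1, a_1 = 1 (apply the recurrence for n = 0, 1, 2, 3): a_0 = 1, a_1 = 1, a_2 = -3, a_3 = 11/3, a_4 = -19/6, a_5 = 13/6.

a_(n+2) = [-4 (n+1) a_(n+1) - 2 a_n] / ((n+1)(n+2)); check: a_0 = 1, a_1 = 1, a_2 = -3, a_3 = 11/3, a_4 = -19/6, a_5 = 13/6


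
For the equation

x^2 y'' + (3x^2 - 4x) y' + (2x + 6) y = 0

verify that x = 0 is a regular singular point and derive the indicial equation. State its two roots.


Divide by x^2 to reach normal form y'' + P_1(x) y' + P_2(x) y = 0 with P_1(x) = 3 - 4/x and P_2(x) = 2/x + 6/x^2.
x = 0 is a singular point because the y'-coefficient 3 - 4/x has a pole at x = 0 and the y-coefficient 2/x + 6/x^2 has a pole at x = 0.
It is a regular singular point because x P_1(x) = p(x) = 3x - 4 and x^2 P_2(x) = q(x) = 2x + 6 are polynomials, hence analytic at x = 0.
p(0) = -4,  q(0) = 6.
Indicial equation: r(r-1) + p(0) r + q(0) = 0, i.e. r^2 + (p(0) - 1) r + q(0) = 0, i.e. r^2 - 5 r + 6 = 0.
Discriminant: (-5)^2 - 4(6) = 1, so r = (5 ± 1)/2.
Solving: r_1 = 3, r_2 = 2.

indicial: r^2 - 5 r + 6 = 0; roots r_1 = 3, r_2 = 2


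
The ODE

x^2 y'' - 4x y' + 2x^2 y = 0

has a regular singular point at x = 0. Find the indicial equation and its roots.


Divide by x^2 to reach normal form y'' + P_1(x) y' + P_2(x) y = 0 with P_1(x) = -4/x and P_2(x) = 2.
x = 0 is a singular point because the y'-coefficient -4/x has a pole at x = 0.
It is a regular singular point because x P_1(x) = p(x) = -4 and x^2 P_2(x) = q(x) = 2x^2 are polynomials, hence analytic at x = 0.
p(0) = -4,  q(0) = 0.
Indicial equation: r(r-1) + p(0) r + q(0) = 0, i.e. r^2 + (p(0) - 1) r + q(0) = 0, i.e. r^2 - 5 r = 0.
Discriminant: (-5)^2 - 4(0) = 25, so r = (5 ± 5)/2.
Solving: r_1 = 5, r_2 = 0.

indicial: r^2 - 5 r = 0; roots r_1 = 5, r_2 = 0


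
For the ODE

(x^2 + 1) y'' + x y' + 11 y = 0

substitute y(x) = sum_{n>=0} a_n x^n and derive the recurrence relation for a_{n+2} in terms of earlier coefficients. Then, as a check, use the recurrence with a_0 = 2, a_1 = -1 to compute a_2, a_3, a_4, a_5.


Substitute y = sum_n a_n x^n.
(1 + 1 x^2) y'' contributes (n+2)(n+1) a_{n+2} + n(n-1) a_n at x^n.
x y'(x) contributes n a_n at x^n.
11 y(x) contributes 11 a_n at x^n.
Matching x^n: (n+2)(n+1) a_{n+2} + (n(n-1) + n + 11) a_n = 0.
Thus a_{n+2} = (-n(n-1) - n - 11) / ((n+1)(n+2)) * a_n.

Check with a_0 = 2, a_1 = -1 (apply the recurrence for n = 0, 1, 2, 3): a_0 = 2, a_1 = -1, a_2 = -11, a_3 = 2, a_4 = 55/4, a_5 = -2.

a_(n+2) = (-n(n-1) - n - 11) / ((n+1)(n+2)) * a_n; check: a_0 = 2, a_1 = -1, a_2 = -11, a_3 = 2, a_4 = 55/4, a_5 = -2


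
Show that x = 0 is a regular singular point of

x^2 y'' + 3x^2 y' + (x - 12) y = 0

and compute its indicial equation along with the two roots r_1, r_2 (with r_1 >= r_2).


Divide by x^2 to reach normal form y'' + P_1(x) y' + P_2(x) y = 0 with P_1(x) = 3 and P_2(x) = 1/x - 12/x^2.
x = 0 is a singular point because the y-coefficient 1/x - 12/x^2 has a pole at x = 0.
It is a regular singular point because x P_1(x) = p(x) = 3x and x^2 P_2(x) = q(x) = x - 12 are polynomials, hence analytic at x = 0.
p(0) = 0,  q(0) = -12.
Indicial equation: r(r-1) + p(0) r + q(0) = 0, i.e. r^2 + (p(0) - 1) r + q(0) = 0, i.e. r^2 - 1 r - 12 = 0.
Discriminant: (-1)^2 - 4(-12) = 49, so r = (1 ± 7)/2.
Solving: r_1 = 4, r_2 = -3.

indicial: r^2 - 1 r - 12 = 0; roots r_1 = 4, r_2 = -3


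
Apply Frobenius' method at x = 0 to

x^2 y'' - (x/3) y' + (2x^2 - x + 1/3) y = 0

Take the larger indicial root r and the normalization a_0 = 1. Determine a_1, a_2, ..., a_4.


Write in Frobenius form y'' + (p(x)/x) y' + (q(x)/x^2) y = 0:
  p(x) = -1/3,  q(x) = 2x^2 - x + 1/3.
Indicial equation: r(r-1) + (-1/3) r + (1/3) = 0 -> roots r_1 = 1, r_2 = 1/3.
Take r = r_1 = 1. Let y(x) = x^r sum_{n>=0} a_n x^n with a_0 = 1.
Substitute y = x^r sum a_n x^n and match x^{r+n}. The recurrence is
  D(n) a_n - 1 a_{n-1} + 2 a_{n-2} = 0,  where D(n) = (r+n)(r+n-1) + (-1/3)(r+n) + (1/3).
  a_n = [1 a_{n-1} - 2 a_{n-2}] / D(n).
Since the indicial polynomial factors as (r - r_1)(r - r_2), D(n) = (r_1 + n - r_1)(r_1 + n - r_2) = n(n + 2/3).
Evaluating step by step (a_0 = 1):
  n = 1: D(1) = 1(1 + 2/3) = 5/3; numerator = 1(1) = 1; a_1 = (1)/(5/3) = 3/5
  n = 2: D(2) = 2(2 + 2/3) = 16/3; numerator = 1(3/5) - 2(1) = -7/5; a_2 = (-7/5)/(16/3) = -21/80
  n = 3: D(3) = 3(3 + 2/3) = 11; numerator = 1(-21/80) - 2(3/5) = -117/80; a_3 = (-117/80)/(11) = -117/880
  n = 4: D(4) = 4(4 + 2/3) = 56/3; numerator = 1(-117/880) - 2(-21/80) = 69/176; a_4 = (69/176)/(56/3) = 207/9856

r = 1; a_0 = 1; a_1 = 3/5; a_2 = -21/80; a_3 = -117/880; a_4 = 207/9856


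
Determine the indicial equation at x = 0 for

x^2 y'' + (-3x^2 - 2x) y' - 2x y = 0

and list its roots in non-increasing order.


Divide by x^2 to reach normal form y'' + P_1(x) y' + P_2(x) y = 0 with P_1(x) = -3 - 2/x and P_2(x) = -2/x.
x = 0 is a singular point because the y'-coefficient -3 - 2/x has a pole at x = 0 and the y-coefficient -2/x has a pole at x = 0.
It is a regular singular point because x P_1(x) = p(x) = -3x - 2 and x^2 P_2(x) = q(x) = -2x are polynomials, hence analytic at x = 0.
p(0) = -2,  q(0) = 0.
Indicial equation: r(r-1) + p(0) r + q(0) = 0, i.e. r^2 + (p(0) - 1) r + q(0) = 0, i.e. r^2 - 3 r = 0.
Discriminant: (-3)^2 - 4(0) = 9, so r = (3 ± 3)/2.
Solving: r_1 = 3, r_2 = 0.

indicial: r^2 - 3 r = 0; roots r_1 = 3, r_2 = 0


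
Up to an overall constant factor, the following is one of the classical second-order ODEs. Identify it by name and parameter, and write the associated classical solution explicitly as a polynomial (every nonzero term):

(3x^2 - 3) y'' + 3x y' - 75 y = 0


All three coefficients share the factor -3; dividing through by -3 gives  (1 - x^2) y'' - x y' + 25 y = 0.
This matches the Chebyshev equation (1 - x^2) y'' - x y' + n^2 y = 0 (note the -x y' term, not -2x y') with n^2 = 25, so n = 5; the polynomial solution is T_5(x).
With y = sum_k a_k x^k, matching x^k gives (k+2)(k+1) a_{k+2} = (k^2 - n^2) a_k = (k - 5)(k + 5) a_k. The right side vanishes at k = 5, so the series with the parity of 5 terminates at degree 5.
Standard normalization: leading coefficient of T_n is 2^(n-1), so a_5 = 2^4 = 16. Work downward with a_k = (k+1)(k+2) a_{k+2} / ((k - 5)(k + 5)):
  a_3 = (4)(5)(16) / ((3 - 5)(3 + 5)) = 320/(-16) = -20
  a_1 = (2)(3)(-20) / ((1 - 5)(1 + 5)) = -120/(-24) = 5
Hence T_5(x) = 16 x^5 - 20 x^3 + 5 x.

T_5(x); series = 16 x^5 - 20 x^3 + 5 x


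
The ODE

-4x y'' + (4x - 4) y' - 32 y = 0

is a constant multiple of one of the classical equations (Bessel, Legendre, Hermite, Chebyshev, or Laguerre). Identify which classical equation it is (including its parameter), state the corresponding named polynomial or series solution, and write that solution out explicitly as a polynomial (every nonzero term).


All three coefficients share the factor -4; dividing through by -4 gives  x y'' + (1 - x) y' + 8 y = 0.
This matches the Laguerre equation x y'' + (1 - x) y' + n y = 0 with n = 8; the polynomial solution is L_8(x).
With y = sum_k a_k x^k, matching x^k gives (k+1)k a_{k+1} + (k+1) a_{k+1} - k a_k + n a_k = 0, i.e. (k+1)^2 a_{k+1} = (k - n) a_k = (k - 8) a_k. The right side vanishes at k = 8, so the series terminates at degree 8.
Standard normalization L_n(0) = 1 gives a_0 = 1. Work upward with a_{k+1} = (k - 8) a_k / (k+1)^2:
  a_1 = (0 - 8)(1) / 1^2 = -8/1 = -8
  a_2 = (1 - 8)(-8) / 2^2 = 56/4 = 14
  a_3 = (2 - 8)(14) / 3^2 = -84/9 = -28/3
  a_4 = (3 - 8)(-28/3) / 4^2 = (140/3)/16 = 35/12
  a_5 = (4 - 8)(35/12) / 5^2 = (-35/3)/25 = -7/15
  a_6 = (5 - 8)(-7/15) / 6^2 = (7/5)/36 = 7/180
  a_7 = (6 - 8)(7/180) / 7^2 = (-7/90)/49 = -1/630
  a_8 = (7 - 8)(-1/630) / 8^2 = (1/630)/64 = 1/40320
Hence L_8(x) = x^8/40320 - x^7/630 + 7 x^6/180 - 7 x^5/15 + 35 x^4/12 - 28 x^3/3 + 14 x^2 - 8 x + 1.

L_8(x); series = x^8/40320 - x^7/630 + 7 x^6/180 - 7 x^5/15 + 35 x^4/12 - 28 x^3/3 + 14 x^2 - 8 x + 1


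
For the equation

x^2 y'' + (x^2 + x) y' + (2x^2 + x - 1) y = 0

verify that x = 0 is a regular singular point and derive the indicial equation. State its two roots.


Divide by x^2 to reach normal form y'' + P_1(x) y' + P_2(x) y = 0 with P_1(x) = 1 + 1/x and P_2(x) = 2 + 1/x - 1/x^2.
x = 0 is a singular point because the y'-coefficient 1 + 1/x has a pole at x = 0 and the y-coefficient 2 + 1/x - 1/x^2 has a pole at x = 0.
It is a regular singular point because x P_1(x) = p(x) = x + 1 and x^2 P_2(x) = q(x) = 2x^2 + x - 1 are polynomials, hence analytic at x = 0.
p(0) = 1,  q(0) = -1.
Indicial equation: r(r-1) + p(0) r + q(0) = 0, i.e. r^2 + (p(0) - 1) r + q(0) = 0, i.e. r^2 - 1 = 0.
Discriminant: (0)^2 - 4(-1) = 4, so r = (0 ± 2)/2.
Solving: r_1 = 1, r_2 = -1.

indicial: r^2 - 1 = 0; roots r_1 = 1, r_2 = -1


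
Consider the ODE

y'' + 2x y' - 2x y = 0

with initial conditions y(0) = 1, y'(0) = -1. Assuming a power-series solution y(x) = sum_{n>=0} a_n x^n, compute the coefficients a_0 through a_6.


Ansatz: y(x) = sum_{n>=0} a_n x^n, so y'(x) = sum_{n>=1} n a_n x^(n-1) and y''(x) = sum_{n>=2} n(n-1) a_n x^(n-2).
Substitute into P(x) y'' + Q(x) y' + R(x) y = 0 with P(x) = 1, Q(x) = 2x, R(x) = -2x, and match powers of x.
Initial conditions: a_0 = 1, a_1 = -1.
Setting the coefficient of each power of x to zero and solving order by order (substituting the coefficients already found):
  x^0: 2 a_2 = 0  ->  a_2 = 0
  x^1: 6 a_3 + 2 a_1 - 2 a_0 = 0  ->  6 a_3 = -2 a_1 + 2 a_0 = 4  ->  a_3 = 2/3
  x^2: 12 a_4 + 4 a_2 - 2 a_1 = 0  ->  12 a_4 = -4 a_2 + 2 a_1 = -2  ->  a_4 = -1/6
  x^3: 20 a_5 + 6 a_3 - 2 a_2 = 0  ->  20 a_5 = -6 a_3 + 2 a_2 = -4  ->  a_5 = -1/5
  x^4: 30 a_6 + 8 a_4 - 2 a_3 = 0  ->  30 a_6 = -8 a_4 + 2 a_3 = 8/3  ->  a_6 = 4/45
Truncated series: y(x) = 1 - x + (2/3) x^3 - (1/6) x^4 - (1/5) x^5 + (4/45) x^6 + O(x^7).

a_0 = 1; a_1 = -1; a_2 = 0; a_3 = 2/3; a_4 = -1/6; a_5 = -1/5; a_6 = 4/45


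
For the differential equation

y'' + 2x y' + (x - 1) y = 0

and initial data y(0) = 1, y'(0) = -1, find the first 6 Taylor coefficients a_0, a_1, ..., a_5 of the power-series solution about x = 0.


Ansatz: y(x) = sum_{n>=0} a_n x^n, so y'(x) = sum_{n>=1} n a_n x^(n-1) and y''(x) = sum_{n>=2} n(n-1) a_n x^(n-2).
Substitute into P(x) y'' + Q(x) y' + R(x) y = 0 with P(x) = 1, Q(x) = 2x, R(x) = x - 1, and match powers of x.
Initial conditions: a_0 = 1, a_1 = -1.
Setting the coefficient of each power of x to zero and solving order by order (substituting the coefficients already found):
  x^0: 2 a_2 - a_0 = 0  ->  2 a_2 = a_0 = 1  ->  a_2 = 1/2
  x^1: 6 a_3 + a_1 + a_0 = 0  ->  6 a_3 = -a_1 - a_0 = 0  ->  a_3 = 0
  x^2: 12 a_4 + 3 a_2 + a_1 = 0  ->  12 a_4 = -3 a_2 - a_1 = -1/2  ->  a_4 = -1/24
  x^3: 20 a_5 + 5 a_3 + a_2 = 0  ->  20 a_5 = -5 a_3 - a_2 = -1/2  ->  a_5 = -1/40
Truncated series: y(x) = 1 - x + (1/2) x^2 - (1/24) x^4 - (1/40) x^5 + O(x^6).

a_0 = 1; a_1 = -1; a_2 = 1/2; a_3 = 0; a_4 = -1/24; a_5 = -1/40


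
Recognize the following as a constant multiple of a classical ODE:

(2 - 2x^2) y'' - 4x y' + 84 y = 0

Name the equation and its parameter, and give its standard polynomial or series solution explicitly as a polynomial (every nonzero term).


All three coefficients share the factor 2; dividing through by 2 gives  (1 - x^2) y'' - 2x y' + 42 y = 0.
This matches the Legendre equation (1 - x^2) y'' - 2x y' + n(n+1) y = 0 (note the -2x y' term) with n(n+1) = 42, so n = 6; the polynomial solution is P_6(x).
With y = sum_k a_k x^k, matching x^k gives (k+2)(k+1) a_{k+2} = [k(k+1) - n(n+1)] a_k = (k - 6)(k + 7) a_k. The right side vanishes at k = 6, so the series with the parity of 6 terminates at degree 6.
Standard normalization (P_n(1) = 1): leading coefficient (2n)!/(2^n (n!)^2) = 479001600/(64*518400) = 231/16, so a_6 = 231/16. Work downward with a_k = (k+1)(k+2) a_{k+2} / ((k - 6)(k + 7)):
  a_4 = (5)(6)(231/16) / ((4 - 6)(4 + 7)) = (3465/8)/(-22) = -315/16
  a_2 = (3)(4)(-315/16) / ((2 - 6)(2 + 7)) = (-945/4)/(-36) = 105/16
  a_0 = (1)(2)(105/16) / ((0 - 6)(0 + 7)) = (105/8)/(-42) = -5/16
Hence P_6(x) = 231 x^6/16 - 315 x^4/16 + 105 x^2/16 - 5/16.

P_6(x); series = 231 x^6/16 - 315 x^4/16 + 105 x^2/16 - 5/16


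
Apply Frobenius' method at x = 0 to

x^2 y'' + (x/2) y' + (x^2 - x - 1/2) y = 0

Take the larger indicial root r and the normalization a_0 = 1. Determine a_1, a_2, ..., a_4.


Write in Frobenius form y'' + (p(x)/x) y' + (q(x)/x^2) y = 0:
  p(x) = 1/2,  q(x) = x^2 - x - 1/2.
Indicial equation: r(r-1) + (1/2) r + (-1/2) = 0 -> roots r_1 = 1, r_2 = -1/2.
Take r = r_1 = 1. Let y(x) = x^r sum_{n>=0} a_n x^n with a_0 = 1.
Substitute y = x^r sum a_n x^n and match x^{r+n}. The recurrence is
  D(n) a_n - 1 a_{n-1} + 1 a_{n-2} = 0,  where D(n) = (r+n)(r+n-1) + (1/2)(r+n) + (-1/2).
  a_n = [1 a_{n-1} - 1 a_{n-2}] / D(n).
Since the indicial polynomial factors as (r - r_1)(r - r_2), D(n) = (r_1 + n - r_1)(r_1 + n - r_2) = n(n + 3/2).
Evaluating step by step (a_0 = 1):
  n = 1: D(1) = 1(1 + 3/2) = 5/2; numerator = 1(1) = 1; a_1 = (1)/(5/2) = 2/5
  n = 2: D(2) = 2(2 + 3/2) = 7; numerator = 1(2/5) - 1(1) = -3/5; a_2 = (-3/5)/(7) = -3/35
  n = 3: D(3) = 3(3 + 3/2) = 27/2; numerator = 1(-3/35) - 1(2/5) = -17/35; a_3 = (-17/35)/(27/2) = -34/945
  n = 4: D(4) = 4(4 + 3/2) = 22; numerator = 1(-34/945) - 1(-3/35) = 47/945; a_4 = (47/945)/(22) = 47/20790

r = 1; a_0 = 1; a_1 = 2/5; a_2 = -3/35; a_3 = -34/945; a_4 = 47/20790


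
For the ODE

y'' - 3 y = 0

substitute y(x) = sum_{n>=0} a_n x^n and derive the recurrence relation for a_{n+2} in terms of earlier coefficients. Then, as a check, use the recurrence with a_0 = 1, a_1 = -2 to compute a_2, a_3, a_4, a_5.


Substitute y = sum_n a_n x^n into y'' + (const) y = 0.
y''(x) = sum_{n>=0} (n+2)(n+1) a_{n+2} x^n.
The ODE becomes sum_n [(n+2)(n+1) a_{n+2} - 3 a_n] x^n = 0.
Setting each coefficient to zero gives the recurrence:
  (n+2)(n+1) a_{n+2} - 3 a_n = 0,
  a_{n+2} = 3 / ((n+1)(n+2)) a_n.

Check with a_0 = 1, a_1 = -2 (apply the recurrence for n = 0, 1, 2, 3): a_0 = 1, a_1 = -2, a_2 = 3/2, a_3 = -1, a_4 = 3/8, a_5 = -3/20.

a_{n+2} = 3/((n+1)(n+2)) * a_n; check: a_0 = 1, a_1 = -2, a_2 = 3/2, a_3 = -1, a_4 = 3/8, a_5 = -3/20


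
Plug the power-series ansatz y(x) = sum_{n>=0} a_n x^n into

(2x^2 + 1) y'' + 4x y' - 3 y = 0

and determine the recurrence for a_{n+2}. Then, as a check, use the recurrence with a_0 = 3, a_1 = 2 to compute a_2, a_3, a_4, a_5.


Substitute y = sum_n a_n x^n.
(1 + 2 x^2) y'' contributes (n+2)(n+1) a_{n+2} + 2 n(n-1) a_n at x^n.
4 x y'(x) contributes 4 n a_n at x^n.
-3 y(x) contributes -3 a_n at x^n.
Matching x^n: (n+2)(n+1) a_{n+2} + (2 n(n-1) + 4 n - 3) a_n = 0.
Thus a_{n+2} = (-2 n(n-1) - 4 n + 3) / ((n+1)(n+2)) * a_n.

Check with a_0 = 3, a_1 = 2 (apply the recurrence for n = 0, 1, 2, 3): a_0 = 3, a_1 = 2, a_2 = 9/2, a_3 = -1/3, a_4 = -27/8, a_5 = 7/20.

a_(n+2) = (-2 n(n-1) - 4 n + 3) / ((n+1)(n+2)) * a_n; check: a_0 = 3, a_1 = 2, a_2 = 9/2, a_3 = -1/3, a_4 = -27/8, a_5 = 7/20


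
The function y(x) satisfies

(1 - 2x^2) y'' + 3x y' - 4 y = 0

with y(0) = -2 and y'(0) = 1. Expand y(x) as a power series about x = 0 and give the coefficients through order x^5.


Ansatz: y(x) = sum_{n>=0} a_n x^n, so y'(x) = sum_{n>=1} n a_n x^(n-1) and y''(x) = sum_{n>=2} n(n-1) a_n x^(n-2).
Substitute into P(x) y'' + Q(x) y' + R(x) y = 0 with P(x) = 1 - 2x^2, Q(x) = 3x, R(x) = -4, and match powers of x.
Initial conditions: a_0 = -2, a_1 = 1.
Setting the coefficient of each power of x to zero and solving order by order (substituting the coefficients already found):
  x^0: 2 a_2 - 4 a_0 = 0  ->  2 a_2 = 4 a_0 = -8  ->  a_2 = -4
  x^1: 6 a_3 - a_1 = 0  ->  6 a_3 = a_1 = 1  ->  a_3 = 1/6
  x^2: 12 a_4 - 2 a_2 = 0  ->  12 a_4 = 2 a_2 = -8  ->  a_4 = -2/3
  x^3: 20 a_5 - 7 a_3 = 0  ->  20 a_5 = 7 a_3 = 7/6  ->  a_5 = 7/120
Truncated series: y(x) = -2 + x - 4 x^2 + (1/6) x^3 - (2/3) x^4 + (7/120) x^5 + O(x^6).

a_0 = -2; a_1 = 1; a_2 = -4; a_3 = 1/6; a_4 = -2/3; a_5 = 7/120


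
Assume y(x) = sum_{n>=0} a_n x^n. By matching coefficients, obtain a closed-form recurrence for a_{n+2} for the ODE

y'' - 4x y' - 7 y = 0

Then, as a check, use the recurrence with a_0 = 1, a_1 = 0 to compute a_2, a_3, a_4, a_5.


Substitute y = sum_n a_n x^n.
y''(x) has coefficient (n+2)(n+1) a_{n+2} at x^n;
-4 x y'(x) has coefficient -4 n a_n at x^n (shift);
-7 y(x) has coefficient -7 a_n at x^n.
Matching x^n: (n+2)(n+1) a_{n+2} + (-4n - 7) a_n = 0.
Thus a_{n+2} = (4n + 7) / ((n+1)(n+2)) * a_n.

Check with a_0 = 1, a_1 = 0 (apply the recurrence for n = 0, 1, 2, 3): a_0 = 1, a_1 = 0, a_2 = 7/2, a_3 = 0, a_4 = 35/8, a_5 = 0.

a_(n+2) = (4n + 7) / ((n+1)(n+2)) * a_n; check: a_0 = 1, a_1 = 0, a_2 = 7/2, a_3 = 0, a_4 = 35/8, a_5 = 0


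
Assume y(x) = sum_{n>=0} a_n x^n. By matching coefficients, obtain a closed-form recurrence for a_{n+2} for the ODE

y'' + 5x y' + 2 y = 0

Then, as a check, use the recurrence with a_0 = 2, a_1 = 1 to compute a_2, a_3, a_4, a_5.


Substitute y = sum_n a_n x^n.
y''(x) has coefficient (n+2)(n+1) a_{n+2} at x^n;
5 x y'(x) has coefficient 5 n a_n at x^n (shift);
2 y(x) has coefficient 2 a_n at x^n.
Matching x^n: (n+2)(n+1) a_{n+2} + (5n + 2) a_n = 0.
Thus a_{n+2} = (-5n - 2) / ((n+1)(n+2)) * a_n.

Check with a_0 = 2, a_1 = 1 (apply the recurrence for n = 0, 1, 2, 3): a_0 = 2, a_1 = 1, a_2 = -2, a_3 = -7/6, a_4 = 2, a_5 = 119/120.

a_(n+2) = (-5n - 2) / ((n+1)(n+2)) * a_n; check: a_0 = 2, a_1 = 1, a_2 = -2, a_3 = -7/6, a_4 = 2, a_5 = 119/120


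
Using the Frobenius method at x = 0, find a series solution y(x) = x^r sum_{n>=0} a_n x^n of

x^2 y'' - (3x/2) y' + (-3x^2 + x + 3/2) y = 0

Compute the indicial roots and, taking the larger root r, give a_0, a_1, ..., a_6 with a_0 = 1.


Write in Frobenius form y'' + (p(x)/x) y' + (q(x)/x^2) y = 0:
  p(x) = -3/2,  q(x) = -3x^2 + x + 3/2.
Indicial equation: r(r-1) + (-3/2) r + (3/2) = 0 -> roots r_1 = 3/2, r_2 = 1.
Take r = r_1 = 3/2. Let y(x) = x^r sum_{n>=0} a_n x^n with a_0 = 1.
Substitute y = x^r sum a_n x^n and match x^{r+n}. The recurrence is
  D(n) a_n + 1 a_{n-1} - 3 a_{n-2} = 0,  where D(n) = (r+n)(r+n-1) + (-3/2)(r+n) + (3/2).
  a_n = [-1 a_{n-1} + 3 a_{n-2}] / D(n).
Since the indicial polynomial factors as (r - r_1)(r - r_2), D(n) = (r_1 + n - r_1)(r_1 + n - r_2) = n(n + 1/2).
Evaluating step by step (a_0 = 1):
  n = 1: D(1) = 1(1 + 1/2) = 3/2; numerator = -1(1) = -1; a_1 = (-1)/(3/2) = -2/3
  n = 2: D(2) = 2(2 + 1/2) = 5; numerator = -1(-2/3) + 3(1) = 11/3; a_2 = (11/3)/(5) = 11/15
  n = 3: D(3) = 3(3 + 1/2) = 21/2; numerator = -1(11/15) + 3(-2/3) = -41/15; a_3 = (-41/15)/(21/2) = -82/315
  n = 4: D(4) = 4(4 + 1/2) = 18; numerator = -1(-82/315) + 3(11/15) = 155/63; a_4 = (155/63)/(18) = 155/1134
  n = 5: D(5) = 5(5 + 1/2) = 55/2; numerator = -1(155/1134) + 3(-82/315) = -5203/5670; a_5 = (-5203/5670)/(55/2) = -473/14175
  n = 6: D(6) = 6(6 + 1/2) = 39; numerator = -1(-473/14175) + 3(155/1134) = 12571/28350; a_6 = (12571/28350)/(39) = 967/85050

r = 3/2; a_0 = 1; a_1 = -2/3; a_2 = 11/15; a_3 = -82/315; a_4 = 155/1134; a_5 = -473/14175; a_6 = 967/85050


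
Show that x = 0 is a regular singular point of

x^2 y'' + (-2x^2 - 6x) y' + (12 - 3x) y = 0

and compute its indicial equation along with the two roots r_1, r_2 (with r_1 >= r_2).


Divide by x^2 to reach normal form y'' + P_1(x) y' + P_2(x) y = 0 with P_1(x) = -2 - 6/x and P_2(x) = -3/x + 12/x^2.
x = 0 is a singular point because the y'-coefficient -2 - 6/x has a pole at x = 0 and the y-coefficient -3/x + 12/x^2 has a pole at x = 0.
It is a regular singular point because x P_1(x) = p(x) = -2x - 6 and x^2 P_2(x) = q(x) = 12 - 3x are polynomials, hence analytic at x = 0.
p(0) = -6,  q(0) = 12.
Indicial equation: r(r-1) + p(0) r + q(0) = 0, i.e. r^2 + (p(0) - 1) r + q(0) = 0, i.e. r^2 - 7 r + 12 = 0.
Discriminant: (-7)^2 - 4(12) = 1, so r = (7 ± 1)/2.
Solving: r_1 = 4, r_2 = 3.

indicial: r^2 - 7 r + 12 = 0; roots r_1 = 4, r_2 = 3


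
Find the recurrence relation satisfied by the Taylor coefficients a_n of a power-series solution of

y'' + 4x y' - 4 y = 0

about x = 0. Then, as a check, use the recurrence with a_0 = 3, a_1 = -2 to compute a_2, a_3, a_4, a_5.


Substitute y = sum_n a_n x^n.
y''(x) has coefficient (n+2)(n+1) a_{n+2} at x^n;
4 x y'(x) has coefficient 4 n a_n at x^n (shift);
-4 y(x) has coefficient -4 a_n at x^n.
Matching x^n: (n+2)(n+1) a_{n+2} + (4n - 4) a_n = 0.
Thus a_{n+2} = (-4n + 4) / ((n+1)(n+2)) * a_n.

Check with a_0 = 3, a_1 = -2 (apply the recurrence for n = 0, 1, 2, 3): a_0 = 3, a_1 = -2, a_2 = 6, a_3 = 0, a_4 = -2, a_5 = 0.

a_(n+2) = (-4n + 4) / ((n+1)(n+2)) * a_n; check: a_0 = 3, a_1 = -2, a_2 = 6, a_3 = 0, a_4 = -2, a_5 = 0


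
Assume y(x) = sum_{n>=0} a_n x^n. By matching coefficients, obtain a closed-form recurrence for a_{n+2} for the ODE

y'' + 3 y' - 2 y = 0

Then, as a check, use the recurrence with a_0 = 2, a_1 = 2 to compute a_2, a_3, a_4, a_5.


Substitute y = sum_n a_n x^n.
y''(x) has coefficient (n+2)(n+1) a_{n+2} at x^n;
3 y'(x) has coefficient 3 (n+1) a_{n+1} at x^n;
-2 y(x) has coefficient -2 a_n at x^n.
Matching x^n: (n+2)(n+1) a_{n+2} + 3 (n+1) a_{n+1} - 2 a_n = 0.
Thus a_{n+2} = [-3 (n+1) a_{n+1} + 2 a_n] / ((n+1)(n+2)).

Check with a_0 = 2, a_1 = 2 (apply the recurrence for n = 0, 1, 2, 3): a_0 = 2, a_1 = 2, a_2 = -1, a_3 = 5/3, a_4 = -17/12, a_5 = 61/60.

a_(n+2) = [-3 (n+1) a_(n+1) + 2 a_n] / ((n+1)(n+2)); check: a_0 = 2, a_1 = 2, a_2 = -1, a_3 = 5/3, a_4 = -17/12, a_5 = 61/60


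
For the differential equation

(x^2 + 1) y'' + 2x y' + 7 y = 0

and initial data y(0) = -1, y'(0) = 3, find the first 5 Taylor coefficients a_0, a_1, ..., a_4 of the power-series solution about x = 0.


Ansatz: y(x) = sum_{n>=0} a_n x^n, so y'(x) = sum_{n>=1} n a_n x^(n-1) and y''(x) = sum_{n>=2} n(n-1) a_n x^(n-2).
Substitute into P(x) y'' + Q(x) y' + R(x) y = 0 with P(x) = x^2 + 1, Q(x) = 2x, R(x) = 7, and match powers of x.
Initial conditions: a_0 = -1, a_1 = 3.
Setting the coefficient of each power of x to zero and solving order by order (substituting the coefficients already found):
  x^0: 2 a_2 + 7 a_0 = 0  ->  2 a_2 = -7 a_0 = 7  ->  a_2 = 7/2
  x^1: 6 a_3 + 9 a_1 = 0  ->  6 a_3 = -9 a_1 = -27  ->  a_3 = -9/2
  x^2: 12 a_4 + 13 a_2 = 0  ->  12 a_4 = -13 a_2 = -91/2  ->  a_4 = -91/24
Truncated series: y(x) = -1 + 3 x + (7/2) x^2 - (9/2) x^3 - (91/24) x^4 + O(x^5).

a_0 = -1; a_1 = 3; a_2 = 7/2; a_3 = -9/2; a_4 = -91/24


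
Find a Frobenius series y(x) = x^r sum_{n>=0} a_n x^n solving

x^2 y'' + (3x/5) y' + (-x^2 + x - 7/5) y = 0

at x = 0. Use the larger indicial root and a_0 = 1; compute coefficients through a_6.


Write in Frobenius form y'' + (p(x)/x) y' + (q(x)/x^2) y = 0:
  p(x) = 3/5,  q(x) = -x^2 + x - 7/5.
Indicial equation: r(r-1) + (3/5) r + (-7/5) = 0 -> roots r_1 = 7/5, r_2 = -1.
Take r = r_1 = 7/5. Let y(x) = x^r sum_{n>=0} a_n x^n with a_0 = 1.
Substitute y = x^r sum a_n x^n and match x^{r+n}. The recurrence is
  D(n) a_n + 1 a_{n-1} - 1 a_{n-2} = 0,  where D(n) = (r+n)(r+n-1) + (3/5)(r+n) + (-7/5).
  a_n = [-1 a_{n-1} + 1 a_{n-2}] / D(n).
Since the indicial polynomial factors as (r - r_1)(r - r_2), D(n) = (r_1 + n - r_1)(r_1 + n - r_2) = n(n + 12/5).
Evaluating step by step (a_0 = 1):
  n = 1: D(1) = 1(1 + 12/5) = 17/5; numerator = -1(1) = -1; a_1 = (-1)/(17/5) = -5/17
  n = 2: D(2) = 2(2 + 12/5) = 44/5; numerator = -1(-5/17) + 1(1) = 22/17; a_2 = (22/17)/(44/5) = 5/34
  n = 3: D(3) = 3(3 + 12/5) = 81/5; numerator = -1(5/34) + 1(-5/17) = -15/34; a_3 = (-15/34)/(81/5) = -25/918
  n = 4: D(4) = 4(4 + 12/5) = 128/5; numerator = -1(-25/918) + 1(5/34) = 80/459; a_4 = (80/459)/(128/5) = 25/3672
  n = 5: D(5) = 5(5 + 12/5) = 37; numerator = -1(25/3672) + 1(-25/918) = -125/3672; a_5 = (-125/3672)/(37) = -125/135864
  n = 6: D(6) = 6(6 + 12/5) = 252/5; numerator = -1(-125/135864) + 1(25/3672) = 175/22644; a_6 = (175/22644)/(252/5) = 125/815184

r = 7/5; a_0 = 1; a_1 = -5/17; a_2 = 5/34; a_3 = -25/918; a_4 = 25/3672; a_5 = -125/135864; a_6 = 125/815184


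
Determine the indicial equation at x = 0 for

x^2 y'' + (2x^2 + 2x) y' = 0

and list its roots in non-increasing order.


Divide by x^2 to reach normal form y'' + P_1(x) y' + P_2(x) y = 0 with P_1(x) = 2 + 2/x and P_2(x) = 0.
x = 0 is a singular point because the y'-coefficient 2 + 2/x has a pole at x = 0.
It is a regular singular point because x P_1(x) = p(x) = 2x + 2 and x^2 P_2(x) = q(x) = 0 are polynomials, hence analytic at x = 0.
p(0) = 2,  q(0) = 0.
Indicial equation: r(r-1) + p(0) r + q(0) = 0, i.e. r^2 + (p(0) - 1) r + q(0) = 0, i.e. r^2 + 1 r = 0.
Discriminant: (1)^2 - 4(0) = 1, so r = (-1 ± 1)/2.
Solving: r_1 = 0, r_2 = -1.

indicial: r^2 + 1 r = 0; roots r_1 = 0, r_2 = -1


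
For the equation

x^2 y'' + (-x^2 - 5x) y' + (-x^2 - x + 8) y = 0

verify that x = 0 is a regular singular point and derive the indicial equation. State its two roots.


Divide by x^2 to reach normal form y'' + P_1(x) y' + P_2(x) y = 0 with P_1(x) = -1 - 5/x and P_2(x) = -1 - 1/x + 8/x^2.
x = 0 is a singular point because the y'-coefficient -1 - 5/x has a pole at x = 0 and the y-coefficient -1 - 1/x + 8/x^2 has a pole at x = 0.
It is a regular singular point because x P_1(x) = p(x) = -x - 5 and x^2 P_2(x) = q(x) = -x^2 - x + 8 are polynomials, hence analytic at x = 0.
p(0) = -5,  q(0) = 8.
Indicial equation: r(r-1) + p(0) r + q(0) = 0, i.e. r^2 + (p(0) - 1) r + q(0) = 0, i.e. r^2 - 6 r + 8 = 0.
Discriminant: (-6)^2 - 4(8) = 4, so r = (6 ± 2)/2.
Solving: r_1 = 4, r_2 = 2.

indicial: r^2 - 6 r + 8 = 0; roots r_1 = 4, r_2 = 2


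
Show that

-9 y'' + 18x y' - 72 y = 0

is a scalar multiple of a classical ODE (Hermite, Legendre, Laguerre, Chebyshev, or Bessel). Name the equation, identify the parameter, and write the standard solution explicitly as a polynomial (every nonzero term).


All three coefficients share the factor -9; dividing through by -9 gives  y'' - 2x y' + 8 y = 0.
This matches the Hermite equation y'' - 2x y' + 2n y = 0 with 2n = 8, so n = 4; the polynomial solution is H_4(x).
With y = sum_k a_k x^k, matching x^k gives (k+2)(k+1) a_{k+2} = 2(k - n) a_k = 2(k - 4) a_k. The right side vanishes at k = 4, so the series with the parity of 4 terminates at degree 4.
Standard normalization: leading coefficient of H_n is 2^n, so a_4 = 2^4 = 16. Work downward with a_k = (k+1)(k+2) a_{k+2} / (2(k - n)):
  a_2 = (3)(4)(16) / (2(2 - 4)) = 192/(-4) = -48
  a_0 = (1)(2)(-48) / (2(0 - 4)) = -96/(-8) = 12
Hence H_4(x) = 16 x^4 - 48 x^2 + 12.

H_4(x); series = 16 x^4 - 48 x^2 + 12


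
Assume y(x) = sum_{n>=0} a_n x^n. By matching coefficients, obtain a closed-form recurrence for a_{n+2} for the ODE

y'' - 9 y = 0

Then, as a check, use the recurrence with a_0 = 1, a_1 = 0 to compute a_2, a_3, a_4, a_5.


Substitute y = sum_n a_n x^n into y'' + (const) y = 0.
y''(x) = sum_{n>=0} (n+2)(n+1) a_{n+2} x^n.
The ODE becomes sum_n [(n+2)(n+1) a_{n+2} - 9 a_n] x^n = 0.
Setting each coefficient to zero gives the recurrence:
  (n+2)(n+1) a_{n+2} - 9 a_n = 0,
  a_{n+2} = 9 / ((n+1)(n+2)) a_n.

Check with a_0 = 1, a_1 = 0 (apply the recurrence for n = 0, 1, 2, 3): a_0 = 1, a_1 = 0, a_2 = 9/2, a_3 = 0, a_4 = 27/8, a_5 = 0.

a_{n+2} = 9/((n+1)(n+2)) * a_n; check: a_0 = 1, a_1 = 0, a_2 = 9/2, a_3 = 0, a_4 = 27/8, a_5 = 0


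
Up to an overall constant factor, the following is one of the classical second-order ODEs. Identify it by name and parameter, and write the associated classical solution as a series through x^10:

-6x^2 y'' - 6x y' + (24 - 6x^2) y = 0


All three coefficients share the factor -6; dividing through by -6 gives  x^2 y'' + x y' + (x^2 - 4) y = 0.
This matches the Bessel equation x^2 y'' + x y' + (x^2 - nu^2) y = 0 with nu^2 = 4, so nu = 2; the solution bounded at x = 0 is J_2(x).
Frobenius at x = 0: indicial roots ±nu; for r = nu the recurrence k(k + 2nu) c_k = -c_{k-2} gives the standard series J_nu(x) = sum_{k>=0} (-1)^k / (k! (k+nu)!) (x/2)^(2k+nu). Evaluate the first 5 terms:
  k = 0: (-1)^0 / (0! * 2! * 2^2) x^2 = 1/(1*2*4) x^2 = (1/8) x^2
  k = 1: (-1)^1 / (1! * 3! * 2^4) x^4 = -1/(1*6*16) x^4 = (-1/96) x^4
  k = 2: (-1)^2 / (2! * 4! * 2^6) x^6 = 1/(2*24*64) x^6 = (1/3072) x^6
  k = 3: (-1)^3 / (3! * 5! * 2^8) x^8 = -1/(6*120*256) x^8 = (-1/184320) x^8
  k = 4: (-1)^4 / (4! * 6! * 2^10) x^10 = 1/(24*720*1024) x^10 = (1/17694720) x^10
Hence J_2(x) = x^10/17694720 - x^8/184320 + x^6/3072 - x^4/96 + x^2/8 + ....

J_2(x); series = x^10/17694720 - x^8/184320 + x^6/3072 - x^4/96 + x^2/8


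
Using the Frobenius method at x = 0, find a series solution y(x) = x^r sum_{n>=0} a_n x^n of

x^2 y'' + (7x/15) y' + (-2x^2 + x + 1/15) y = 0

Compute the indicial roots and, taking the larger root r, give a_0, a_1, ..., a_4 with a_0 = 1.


Write in Frobenius form y'' + (p(x)/x) y' + (q(x)/x^2) y = 0:
  p(x) = 7/15,  q(x) = -2x^2 + x + 1/15.
Indicial equation: r(r-1) + (7/15) r + (1/15) = 0 -> roots r_1 = 1/3, r_2 = 1/5.
Take r = r_1 = 1/3. Let y(x) = x^r sum_{n>=0} a_n x^n with a_0 = 1.
Substitute y = x^r sum a_n x^n and match x^{r+n}. The recurrence is
  D(n) a_n + 1 a_{n-1} - 2 a_{n-2} = 0,  where D(n) = (r+n)(r+n-1) + (7/15)(r+n) + (1/15).
  a_n = [-1 a_{n-1} + 2 a_{n-2}] / D(n).
Since the indicial polynomial factors as (r - r_1)(r - r_2), D(n) = (r_1 + n - r_1)(r_1 + n - r_2) = n(n + 2/15).
Evaluating step by step (a_0 = 1):
  n = 1: D(1) = 1(1 + 2/15) = 17/15; numerator = -1(1) = -1; a_1 = (-1)/(17/15) = -15/17
  n = 2: D(2) = 2(2 + 2/15) = 64/15; numerator = -1(-15/17) + 2(1) = 49/17; a_2 = (49/17)/(64/15) = 735/1088
  n = 3: D(3) = 3(3 + 2/15) = 47/5; numerator = -1(735/1088) + 2(-15/17) = -2655/1088; a_3 = (-2655/1088)/(47/5) = -13275/51136
  n = 4: D(4) = 4(4 + 2/15) = 248/15; numerator = -1(-13275/51136) + 2(735/1088) = 4845/3008; a_4 = (4845/3008)/(248/15) = 72675/745984

r = 1/3; a_0 = 1; a_1 = -15/17; a_2 = 735/1088; a_3 = -13275/51136; a_4 = 72675/745984


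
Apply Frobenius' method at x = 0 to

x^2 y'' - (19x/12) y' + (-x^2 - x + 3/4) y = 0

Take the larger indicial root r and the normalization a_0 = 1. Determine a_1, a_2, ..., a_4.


Write in Frobenius form y'' + (p(x)/x) y' + (q(x)/x^2) y = 0:
  p(x) = -19/12,  q(x) = -x^2 - x + 3/4.
Indicial equation: r(r-1) + (-19/12) r + (3/4) = 0 -> roots r_1 = 9/4, r_2 = 1/3.
Take r = r_1 = 9/4. Let y(x) = x^r sum_{n>=0} a_n x^n with a_0 = 1.
Substitute y = x^r sum a_n x^n and match x^{r+n}. The recurrence is
  D(n) a_n - 1 a_{n-1} - 1 a_{n-2} = 0,  where D(n) = (r+n)(r+n-1) + (-19/12)(r+n) + (3/4).
  a_n = [1 a_{n-1} + 1 a_{n-2}] / D(n).
Since the indicial polynomial factors as (r - r_1)(r - r_2), D(n) = (r_1 + n - r_1)(r_1 + n - r_2) = n(n + 23/12).
Evaluating step by step (a_0 = 1):
  n = 1: D(1) = 1(1 + 23/12) = 35/12; numerator = 1(1) = 1; a_1 = (1)/(35/12) = 12/35
  n = 2: D(2) = 2(2 + 23/12) = 47/6; numerator = 1(12/35) + 1(1) = 47/35; a_2 = (47/35)/(47/6) = 6/35
  n = 3: D(3) = 3(3 + 23/12) = 59/4; numerator = 1(6/35) + 1(12/35) = 18/35; a_3 = (18/35)/(59/4) = 72/2065
  n = 4: D(4) = 4(4 + 23/12) = 71/3; numerator = 1(72/2065) + 1(6/35) = 426/2065; a_4 = (426/2065)/(71/3) = 18/2065

r = 9/4; a_0 = 1; a_1 = 12/35; a_2 = 6/35; a_3 = 72/2065; a_4 = 18/2065
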